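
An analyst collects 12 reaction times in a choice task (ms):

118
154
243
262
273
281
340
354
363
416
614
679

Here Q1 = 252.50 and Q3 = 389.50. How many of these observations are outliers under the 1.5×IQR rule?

2

IQR = 137.00; fences at 252.50 − 205.50 = 47.00 and 389.50 + 205.50 = 595.00.
Outside the cutoffs: 614, 679.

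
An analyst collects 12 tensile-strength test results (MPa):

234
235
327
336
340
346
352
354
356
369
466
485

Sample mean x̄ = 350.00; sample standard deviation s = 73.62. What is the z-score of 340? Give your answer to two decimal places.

-0.14

z = (340 − 350.00) / 73.62 = -0.14.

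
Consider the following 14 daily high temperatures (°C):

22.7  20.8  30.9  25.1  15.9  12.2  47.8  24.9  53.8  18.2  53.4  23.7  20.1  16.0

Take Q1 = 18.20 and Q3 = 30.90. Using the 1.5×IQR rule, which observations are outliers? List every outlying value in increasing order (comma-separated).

53.4, 53.8

IQR = Q3 − Q1 = 30.90 − 18.20 = 12.70.
Lower fence = Q1 − 1.5·IQR = 18.20 − 19.05 = -0.85.
Upper fence = Q3 + 1.5·IQR = 30.90 + 19.05 = 49.95.
53.4 > 49.95 → outlier.
53.8 > 49.95 → outlier.
All remaining values lie within [-0.85, 49.95].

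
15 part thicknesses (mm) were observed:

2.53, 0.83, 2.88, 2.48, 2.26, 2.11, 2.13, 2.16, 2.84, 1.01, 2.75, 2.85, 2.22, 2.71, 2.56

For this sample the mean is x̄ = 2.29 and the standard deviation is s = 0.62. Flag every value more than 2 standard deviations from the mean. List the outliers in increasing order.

0.83, 1.01

Cutoffs at x̄ ± 2s: 2.29 ± 2·0.62 = [1.05, 3.53].
0.83: z = -2.35, |z| > 2 → outlier.
1.01: z = -2.06, |z| > 2 → outlier.
Every other value lies within [1.05, 3.53].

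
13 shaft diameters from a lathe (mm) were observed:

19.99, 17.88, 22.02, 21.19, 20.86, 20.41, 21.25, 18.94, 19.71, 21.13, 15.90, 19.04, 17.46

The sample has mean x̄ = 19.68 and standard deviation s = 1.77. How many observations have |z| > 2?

Cutoffs: x̄ ± 2s = [16.14, 23.22].
Outside the cutoffs: 15.90.

1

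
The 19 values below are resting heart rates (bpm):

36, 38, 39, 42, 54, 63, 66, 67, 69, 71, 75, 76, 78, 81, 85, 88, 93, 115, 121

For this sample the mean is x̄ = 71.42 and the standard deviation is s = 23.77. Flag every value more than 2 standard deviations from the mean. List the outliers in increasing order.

121

Cutoffs at x̄ ± 2s: 71.42 ± 2·23.77 = [23.88, 118.96].
121: z = 2.09, |z| > 2 → outlier.
Every other value lies within [23.88, 118.96].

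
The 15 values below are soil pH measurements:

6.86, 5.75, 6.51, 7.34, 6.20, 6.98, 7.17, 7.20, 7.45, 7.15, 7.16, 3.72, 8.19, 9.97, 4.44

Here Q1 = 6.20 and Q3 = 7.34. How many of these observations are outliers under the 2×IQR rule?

2

IQR = 1.14; fences at 6.20 − 2.28 = 3.92 and 7.34 + 2.28 = 9.62.
Outside the cutoffs: 3.72, 9.97.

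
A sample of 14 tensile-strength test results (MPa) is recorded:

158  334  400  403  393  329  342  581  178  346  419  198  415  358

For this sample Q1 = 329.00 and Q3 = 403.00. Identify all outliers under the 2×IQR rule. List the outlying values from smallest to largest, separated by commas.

IQR = Q3 − Q1 = 403.00 − 329.00 = 74.00.
Lower fence = Q1 − 2·IQR = 329.00 − 148.00 = 181.00.
Upper fence = Q3 + 2·IQR = 403.00 + 148.00 = 551.00.
158 < 181.00 → outlier.
178 < 181.00 → outlier.
581 > 551.00 → outlier.
All remaining values lie within [181.00, 551.00].

158, 178, 581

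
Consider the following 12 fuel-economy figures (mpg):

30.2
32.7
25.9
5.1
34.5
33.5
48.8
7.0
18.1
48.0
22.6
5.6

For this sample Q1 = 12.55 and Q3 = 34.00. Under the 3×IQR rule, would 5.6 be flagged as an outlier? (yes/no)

IQR = Q3 − Q1 = 34.00 − 12.55 = 21.45.
Lower fence = Q1 − 3·IQR = 12.55 − 64.35 = -51.80.
Upper fence = Q3 + 3·IQR = 34.00 + 64.35 = 98.35.
5.6 lies within [-51.80, 98.35].

no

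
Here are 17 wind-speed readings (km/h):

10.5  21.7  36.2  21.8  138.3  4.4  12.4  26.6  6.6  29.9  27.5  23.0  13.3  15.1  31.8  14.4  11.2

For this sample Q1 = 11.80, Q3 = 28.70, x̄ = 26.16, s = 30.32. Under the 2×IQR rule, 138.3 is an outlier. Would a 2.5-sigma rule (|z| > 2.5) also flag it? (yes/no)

yes

z = (138.3 − 26.16) / 30.32 = 3.70.
|z| = 3.70 > 2.5.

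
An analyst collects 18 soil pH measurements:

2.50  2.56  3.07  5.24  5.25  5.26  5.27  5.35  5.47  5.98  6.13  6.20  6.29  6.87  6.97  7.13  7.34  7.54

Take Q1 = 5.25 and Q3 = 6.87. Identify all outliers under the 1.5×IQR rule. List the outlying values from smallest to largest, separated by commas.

IQR = Q3 − Q1 = 6.87 − 5.25 = 1.62.
Lower fence = Q1 − 1.5·IQR = 5.25 − 2.43 = 2.82.
Upper fence = Q3 + 1.5·IQR = 6.87 + 2.43 = 9.30.
2.50 < 2.82 → outlier.
2.56 < 2.82 → outlier.
All remaining values lie within [2.82, 9.30].

2.50, 2.56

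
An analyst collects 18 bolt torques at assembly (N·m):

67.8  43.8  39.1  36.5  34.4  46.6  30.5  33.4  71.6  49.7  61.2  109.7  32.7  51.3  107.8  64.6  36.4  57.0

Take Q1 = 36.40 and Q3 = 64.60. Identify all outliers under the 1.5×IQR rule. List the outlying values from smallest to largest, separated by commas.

107.8, 109.7

IQR = Q3 − Q1 = 64.60 − 36.40 = 28.20.
Lower fence = Q1 − 1.5·IQR = 36.40 − 42.30 = -5.90.
Upper fence = Q3 + 1.5·IQR = 64.60 + 42.30 = 106.90.
107.8 > 106.90 → outlier.
109.7 > 106.90 → outlier.
All remaining values lie within [-5.90, 106.90].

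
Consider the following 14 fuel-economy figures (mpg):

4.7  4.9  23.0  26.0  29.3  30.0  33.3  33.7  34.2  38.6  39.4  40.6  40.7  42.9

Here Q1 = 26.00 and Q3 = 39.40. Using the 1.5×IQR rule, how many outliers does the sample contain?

2

IQR = 13.40; fences at 26.00 − 20.10 = 5.90 and 39.40 + 20.10 = 59.50.
Outside the cutoffs: 4.7, 4.9.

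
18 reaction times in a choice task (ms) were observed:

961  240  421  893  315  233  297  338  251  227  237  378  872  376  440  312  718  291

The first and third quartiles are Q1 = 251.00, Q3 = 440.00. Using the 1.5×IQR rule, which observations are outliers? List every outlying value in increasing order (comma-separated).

IQR = Q3 − Q1 = 440.00 − 251.00 = 189.00.
Lower fence = Q1 − 1.5·IQR = 251.00 − 283.50 = -32.50.
Upper fence = Q3 + 1.5·IQR = 440.00 + 283.50 = 723.50.
872 > 723.50 → outlier.
893 > 723.50 → outlier.
961 > 723.50 → outlier.
All remaining values lie within [-32.50, 723.50].

872, 893, 961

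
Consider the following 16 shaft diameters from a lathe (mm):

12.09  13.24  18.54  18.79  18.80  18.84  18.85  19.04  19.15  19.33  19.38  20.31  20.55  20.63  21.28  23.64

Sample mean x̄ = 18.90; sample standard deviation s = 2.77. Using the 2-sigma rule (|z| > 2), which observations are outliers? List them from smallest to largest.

Cutoffs at x̄ ± 2s: 18.90 ± 2·2.77 = [13.36, 24.44].
12.09: z = -2.46, |z| > 2 → outlier.
13.24: z = -2.04, |z| > 2 → outlier.
Every other value lies within [13.36, 24.44].

12.09, 13.24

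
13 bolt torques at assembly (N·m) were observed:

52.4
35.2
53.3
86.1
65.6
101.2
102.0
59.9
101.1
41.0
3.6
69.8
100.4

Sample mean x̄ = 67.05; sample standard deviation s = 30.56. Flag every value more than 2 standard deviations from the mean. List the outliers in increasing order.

Cutoffs at x̄ ± 2s: 67.05 ± 2·30.56 = [5.93, 128.17].
3.6: z = -2.08, |z| > 2 → outlier.
Every other value lies within [5.93, 128.17].

3.6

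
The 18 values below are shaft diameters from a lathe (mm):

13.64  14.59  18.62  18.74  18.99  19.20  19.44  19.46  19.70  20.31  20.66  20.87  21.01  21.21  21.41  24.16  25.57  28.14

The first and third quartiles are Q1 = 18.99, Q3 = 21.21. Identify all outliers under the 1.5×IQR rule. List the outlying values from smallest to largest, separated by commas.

13.64, 14.59, 25.57, 28.14

IQR = Q3 − Q1 = 21.21 − 18.99 = 2.22.
Lower fence = Q1 − 1.5·IQR = 18.99 − 3.33 = 15.66.
Upper fence = Q3 + 1.5·IQR = 21.21 + 3.33 = 24.54.
13.64 < 15.66 → outlier.
14.59 < 15.66 → outlier.
25.57 > 24.54 → outlier.
28.14 > 24.54 → outlier.
All remaining values lie within [15.66, 24.54].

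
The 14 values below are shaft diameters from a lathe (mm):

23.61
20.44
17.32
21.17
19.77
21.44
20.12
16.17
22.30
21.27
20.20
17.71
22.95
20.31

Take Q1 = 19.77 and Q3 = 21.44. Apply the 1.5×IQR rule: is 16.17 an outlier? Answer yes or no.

yes

IQR = Q3 − Q1 = 21.44 − 19.77 = 1.67.
Lower fence = Q1 − 1.5·IQR = 19.77 − 2.505 = 17.265.
Upper fence = Q3 + 1.5·IQR = 21.44 + 2.505 = 23.945.
16.17 lies below the lower fence.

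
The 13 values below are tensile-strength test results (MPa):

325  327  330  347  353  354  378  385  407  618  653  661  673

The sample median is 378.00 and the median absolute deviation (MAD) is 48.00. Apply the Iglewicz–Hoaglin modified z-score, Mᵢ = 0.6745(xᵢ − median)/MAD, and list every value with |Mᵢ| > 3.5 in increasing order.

653, 661, 673

|Mᵢ| > 3.5 ⇔ |xᵢ − 378.00| > 3.5·48.00/0.6745 = 249.07.
So outliers lie outside [128.93, 627.07].
653: M = 3.86 → outlier.
661: M = 3.98 → outlier.
673: M = 4.15 → outlier.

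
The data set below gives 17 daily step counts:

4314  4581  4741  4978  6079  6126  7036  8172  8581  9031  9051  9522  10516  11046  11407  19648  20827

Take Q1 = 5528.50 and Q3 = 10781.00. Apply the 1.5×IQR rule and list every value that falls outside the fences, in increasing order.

19648, 20827

IQR = Q3 − Q1 = 10781.00 − 5528.50 = 5252.50.
Lower fence = Q1 − 1.5·IQR = 5528.50 − 7878.75 = -2350.25.
Upper fence = Q3 + 1.5·IQR = 10781.00 + 7878.75 = 18659.75.
19648 > 18659.75 → outlier.
20827 > 18659.75 → outlier.
All remaining values lie within [-2350.25, 18659.75].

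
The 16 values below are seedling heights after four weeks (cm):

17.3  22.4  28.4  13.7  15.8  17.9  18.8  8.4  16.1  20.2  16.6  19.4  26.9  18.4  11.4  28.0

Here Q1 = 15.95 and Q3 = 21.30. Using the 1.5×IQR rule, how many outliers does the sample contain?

0

IQR = 5.35; fences at 15.95 − 8.025 = 7.925 and 21.30 + 8.025 = 29.325.
Every value lies within the cutoffs.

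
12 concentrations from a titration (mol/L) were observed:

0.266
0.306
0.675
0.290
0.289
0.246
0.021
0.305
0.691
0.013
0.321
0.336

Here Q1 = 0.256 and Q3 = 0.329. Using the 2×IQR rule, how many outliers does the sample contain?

IQR = 0.073; fences at 0.256 − 0.146 = 0.110 and 0.329 + 0.146 = 0.475.
Outside the cutoffs: 0.013, 0.021, 0.675, 0.691.

4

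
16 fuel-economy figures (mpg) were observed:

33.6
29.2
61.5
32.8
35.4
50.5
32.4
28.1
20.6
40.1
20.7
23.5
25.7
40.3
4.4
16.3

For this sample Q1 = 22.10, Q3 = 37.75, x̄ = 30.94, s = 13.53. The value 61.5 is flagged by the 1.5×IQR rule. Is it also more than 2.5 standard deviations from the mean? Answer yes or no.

z = (61.5 − 30.94) / 13.53 = 2.26.
|z| = 2.26 ≤ 2.5.

no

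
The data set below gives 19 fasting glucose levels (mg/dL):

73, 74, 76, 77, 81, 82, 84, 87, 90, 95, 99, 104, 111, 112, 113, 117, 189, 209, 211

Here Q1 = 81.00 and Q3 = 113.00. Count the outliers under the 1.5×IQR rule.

IQR = 32.00; fences at 81.00 − 48.00 = 33.00 and 113.00 + 48.00 = 161.00.
Outside the cutoffs: 189, 209, 211.

3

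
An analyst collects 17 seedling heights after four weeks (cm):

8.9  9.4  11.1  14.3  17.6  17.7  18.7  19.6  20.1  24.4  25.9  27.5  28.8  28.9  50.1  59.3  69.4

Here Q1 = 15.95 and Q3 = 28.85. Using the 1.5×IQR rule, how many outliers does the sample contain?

3

IQR = 12.90; fences at 15.95 − 19.35 = -3.40 and 28.85 + 19.35 = 48.20.
Outside the cutoffs: 50.1, 59.3, 69.4.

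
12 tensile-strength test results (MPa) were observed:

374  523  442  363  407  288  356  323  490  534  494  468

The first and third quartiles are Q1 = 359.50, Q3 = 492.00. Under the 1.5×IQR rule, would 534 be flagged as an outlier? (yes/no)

IQR = Q3 − Q1 = 492.00 − 359.50 = 132.50.
Lower fence = Q1 − 1.5·IQR = 359.50 − 198.75 = 160.75.
Upper fence = Q3 + 1.5·IQR = 492.00 + 198.75 = 690.75.
534 lies within [160.75, 690.75].

no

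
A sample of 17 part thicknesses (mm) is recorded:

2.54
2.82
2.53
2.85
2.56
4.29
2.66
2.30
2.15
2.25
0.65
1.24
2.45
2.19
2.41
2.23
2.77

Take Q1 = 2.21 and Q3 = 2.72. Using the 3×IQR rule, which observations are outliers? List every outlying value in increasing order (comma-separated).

IQR = Q3 − Q1 = 2.72 − 2.21 = 0.51.
Lower fence = Q1 − 3·IQR = 2.21 − 1.53 = 0.68.
Upper fence = Q3 + 3·IQR = 2.72 + 1.53 = 4.25.
0.65 < 0.68 → outlier.
4.29 > 4.25 → outlier.
All remaining values lie within [0.68, 4.25].

0.65, 4.29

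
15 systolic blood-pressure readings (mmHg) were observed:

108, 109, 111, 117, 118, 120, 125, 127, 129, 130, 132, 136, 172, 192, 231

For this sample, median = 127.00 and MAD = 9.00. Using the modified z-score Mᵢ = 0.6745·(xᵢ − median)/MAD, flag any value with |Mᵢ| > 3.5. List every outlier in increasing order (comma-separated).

192, 231

|Mᵢ| > 3.5 ⇔ |xᵢ − 127.00| > 3.5·9.00/0.6745 = 46.70.
So outliers lie outside [80.30, 173.70].
192: M = 4.87 → outlier.
231: M = 7.79 → outlier.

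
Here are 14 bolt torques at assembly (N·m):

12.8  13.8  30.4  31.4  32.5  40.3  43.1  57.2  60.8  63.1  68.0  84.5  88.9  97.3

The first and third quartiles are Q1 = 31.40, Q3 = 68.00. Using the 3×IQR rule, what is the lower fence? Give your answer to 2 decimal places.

-78.40

IQR = Q3 − Q1 = 68.00 − 31.40 = 36.60.
Lower fence = Q1 − 3·IQR = 31.40 − 109.80 = -78.40.
Upper fence = Q3 + 3·IQR = 68.00 + 109.80 = 177.80.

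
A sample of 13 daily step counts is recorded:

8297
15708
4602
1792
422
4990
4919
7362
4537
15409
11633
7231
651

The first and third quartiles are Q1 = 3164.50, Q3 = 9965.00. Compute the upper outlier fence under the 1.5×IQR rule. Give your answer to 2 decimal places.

IQR = Q3 − Q1 = 9965.00 − 3164.50 = 6800.50.
Lower fence = Q1 − 1.5·IQR = 3164.50 − 10200.75 = -7036.25.
Upper fence = Q3 + 1.5·IQR = 9965.00 + 10200.75 = 20165.75.

20165.75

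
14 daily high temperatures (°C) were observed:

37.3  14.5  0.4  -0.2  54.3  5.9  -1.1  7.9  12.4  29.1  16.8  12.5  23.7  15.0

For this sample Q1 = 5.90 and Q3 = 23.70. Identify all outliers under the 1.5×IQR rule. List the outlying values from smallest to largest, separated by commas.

54.3

IQR = Q3 − Q1 = 23.70 − 5.90 = 17.80.
Lower fence = Q1 − 1.5·IQR = 5.90 − 26.70 = -20.80.
Upper fence = Q3 + 1.5·IQR = 23.70 + 26.70 = 50.40.
54.3 > 50.40 → outlier.
All remaining values lie within [-20.80, 50.40].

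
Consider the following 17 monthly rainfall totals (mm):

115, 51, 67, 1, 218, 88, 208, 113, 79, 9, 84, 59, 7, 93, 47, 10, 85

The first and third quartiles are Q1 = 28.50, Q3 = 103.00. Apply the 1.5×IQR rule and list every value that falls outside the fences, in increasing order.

218

IQR = Q3 − Q1 = 103.00 − 28.50 = 74.50.
Lower fence = Q1 − 1.5·IQR = 28.50 − 111.75 = -83.25.
Upper fence = Q3 + 1.5·IQR = 103.00 + 111.75 = 214.75.
218 > 214.75 → outlier.
All remaining values lie within [-83.25, 214.75].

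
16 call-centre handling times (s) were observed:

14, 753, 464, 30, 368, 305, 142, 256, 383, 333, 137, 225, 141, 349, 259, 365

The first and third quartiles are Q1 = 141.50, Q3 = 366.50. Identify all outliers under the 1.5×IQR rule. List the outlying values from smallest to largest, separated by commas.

IQR = Q3 − Q1 = 366.50 − 141.50 = 225.00.
Lower fence = Q1 − 1.5·IQR = 141.50 − 337.50 = -196.00.
Upper fence = Q3 + 1.5·IQR = 366.50 + 337.50 = 704.00.
753 > 704.00 → outlier.
All remaining values lie within [-196.00, 704.00].

753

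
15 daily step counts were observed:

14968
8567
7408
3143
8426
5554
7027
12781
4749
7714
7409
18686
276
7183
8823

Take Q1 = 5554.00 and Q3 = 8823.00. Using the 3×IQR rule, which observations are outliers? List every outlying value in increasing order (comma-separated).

18686

IQR = Q3 − Q1 = 8823.00 − 5554.00 = 3269.00.
Lower fence = Q1 − 3·IQR = 5554.00 − 9807.00 = -4253.00.
Upper fence = Q3 + 3·IQR = 8823.00 + 9807.00 = 18630.00.
18686 > 18630.00 → outlier.
All remaining values lie within [-4253.00, 18630.00].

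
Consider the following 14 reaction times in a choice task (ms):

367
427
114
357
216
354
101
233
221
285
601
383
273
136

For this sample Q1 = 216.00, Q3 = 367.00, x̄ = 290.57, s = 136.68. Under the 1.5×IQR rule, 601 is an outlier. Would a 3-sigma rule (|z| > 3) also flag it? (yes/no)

z = (601 − 290.57) / 136.68 = 2.27.
|z| = 2.27 ≤ 3.

no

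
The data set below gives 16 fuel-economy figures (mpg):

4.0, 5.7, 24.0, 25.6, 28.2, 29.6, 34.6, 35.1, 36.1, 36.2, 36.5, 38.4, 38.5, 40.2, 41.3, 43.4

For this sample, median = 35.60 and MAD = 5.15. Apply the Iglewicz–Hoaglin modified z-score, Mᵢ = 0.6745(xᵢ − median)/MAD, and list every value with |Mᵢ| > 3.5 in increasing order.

|Mᵢ| > 3.5 ⇔ |xᵢ − 35.60| > 3.5·5.15/0.6745 = 26.72.
So outliers lie outside [8.88, 62.32].
4.0: M = -4.14 → outlier.
5.7: M = -3.92 → outlier.

4.0, 5.7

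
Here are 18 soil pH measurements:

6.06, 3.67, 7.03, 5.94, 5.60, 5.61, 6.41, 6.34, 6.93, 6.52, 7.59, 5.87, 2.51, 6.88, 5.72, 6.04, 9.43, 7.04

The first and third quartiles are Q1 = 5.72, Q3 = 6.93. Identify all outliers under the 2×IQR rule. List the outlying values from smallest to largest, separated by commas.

IQR = Q3 − Q1 = 6.93 − 5.72 = 1.21.
Lower fence = Q1 − 2·IQR = 5.72 − 2.42 = 3.30.
Upper fence = Q3 + 2·IQR = 6.93 + 2.42 = 9.35.
2.51 < 3.30 → outlier.
9.43 > 9.35 → outlier.
All remaining values lie within [3.30, 9.35].

2.51, 9.43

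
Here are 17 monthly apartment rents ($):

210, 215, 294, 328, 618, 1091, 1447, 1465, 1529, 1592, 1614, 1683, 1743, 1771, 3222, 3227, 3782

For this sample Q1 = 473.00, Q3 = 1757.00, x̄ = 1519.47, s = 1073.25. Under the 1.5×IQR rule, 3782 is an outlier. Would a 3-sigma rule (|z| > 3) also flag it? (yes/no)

z = (3782 − 1519.47) / 1073.25 = 2.11.
|z| = 2.11 ≤ 3.

no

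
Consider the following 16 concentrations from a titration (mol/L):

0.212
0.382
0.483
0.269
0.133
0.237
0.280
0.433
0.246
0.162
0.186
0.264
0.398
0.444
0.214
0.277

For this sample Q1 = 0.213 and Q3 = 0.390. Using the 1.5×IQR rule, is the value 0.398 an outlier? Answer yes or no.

no

IQR = Q3 − Q1 = 0.390 − 0.213 = 0.177.
Lower fence = Q1 − 1.5·IQR = 0.213 − 0.2655 = -0.0525.
Upper fence = Q3 + 1.5·IQR = 0.390 + 0.2655 = 0.6555.
0.398 lies within [-0.0525, 0.6555].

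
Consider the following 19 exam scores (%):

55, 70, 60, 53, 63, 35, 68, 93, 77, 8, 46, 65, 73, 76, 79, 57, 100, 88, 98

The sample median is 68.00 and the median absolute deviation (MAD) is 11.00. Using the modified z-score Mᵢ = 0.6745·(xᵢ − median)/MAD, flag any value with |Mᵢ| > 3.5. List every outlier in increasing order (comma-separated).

|Mᵢ| > 3.5 ⇔ |xᵢ − 68.00| > 3.5·11.00/0.6745 = 57.08.
So outliers lie outside [10.92, 125.08].
8: M = -3.68 → outlier.

8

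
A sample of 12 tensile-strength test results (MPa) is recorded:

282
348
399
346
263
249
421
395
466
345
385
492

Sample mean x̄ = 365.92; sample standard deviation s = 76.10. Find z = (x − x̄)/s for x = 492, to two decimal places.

z = (492 − 365.92) / 76.10 = 1.66.

1.66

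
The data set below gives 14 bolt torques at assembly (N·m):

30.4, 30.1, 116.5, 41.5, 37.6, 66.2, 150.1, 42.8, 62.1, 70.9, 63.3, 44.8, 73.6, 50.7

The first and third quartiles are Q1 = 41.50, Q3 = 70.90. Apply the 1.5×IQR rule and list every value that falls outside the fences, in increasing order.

116.5, 150.1

IQR = Q3 − Q1 = 70.90 − 41.50 = 29.40.
Lower fence = Q1 − 1.5·IQR = 41.50 − 44.10 = -2.60.
Upper fence = Q3 + 1.5·IQR = 70.90 + 44.10 = 115.00.
116.5 > 115.00 → outlier.
150.1 > 115.00 → outlier.
All remaining values lie within [-2.60, 115.00].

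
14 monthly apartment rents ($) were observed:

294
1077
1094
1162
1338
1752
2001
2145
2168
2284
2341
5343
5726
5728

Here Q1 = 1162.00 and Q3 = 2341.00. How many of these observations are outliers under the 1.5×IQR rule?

3

IQR = 1179.00; fences at 1162.00 − 1768.50 = -606.50 and 2341.00 + 1768.50 = 4109.50.
Outside the cutoffs: 5343, 5726, 5728.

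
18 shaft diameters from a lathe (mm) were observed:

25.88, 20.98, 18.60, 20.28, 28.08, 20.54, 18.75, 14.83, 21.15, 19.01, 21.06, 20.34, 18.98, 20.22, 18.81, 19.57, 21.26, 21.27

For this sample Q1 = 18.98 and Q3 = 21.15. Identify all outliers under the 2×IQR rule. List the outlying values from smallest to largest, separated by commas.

IQR = Q3 − Q1 = 21.15 − 18.98 = 2.17.
Lower fence = Q1 − 2·IQR = 18.98 − 4.34 = 14.64.
Upper fence = Q3 + 2·IQR = 21.15 + 4.34 = 25.49.
25.88 > 25.49 → outlier.
28.08 > 25.49 → outlier.
All remaining values lie within [14.64, 25.49].

25.88, 28.08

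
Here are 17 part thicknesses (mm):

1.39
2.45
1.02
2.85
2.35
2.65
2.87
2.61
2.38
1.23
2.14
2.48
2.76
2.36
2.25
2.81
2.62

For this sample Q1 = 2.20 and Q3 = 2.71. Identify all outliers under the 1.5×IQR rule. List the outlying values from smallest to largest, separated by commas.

IQR = Q3 − Q1 = 2.71 − 2.20 = 0.51.
Lower fence = Q1 − 1.5·IQR = 2.20 − 0.765 = 1.435.
Upper fence = Q3 + 1.5·IQR = 2.71 + 0.765 = 3.475.
1.02 < 1.435 → outlier.
1.23 < 1.435 → outlier.
1.39 < 1.435 → outlier.
All remaining values lie within [1.435, 3.475].

1.02, 1.23, 1.39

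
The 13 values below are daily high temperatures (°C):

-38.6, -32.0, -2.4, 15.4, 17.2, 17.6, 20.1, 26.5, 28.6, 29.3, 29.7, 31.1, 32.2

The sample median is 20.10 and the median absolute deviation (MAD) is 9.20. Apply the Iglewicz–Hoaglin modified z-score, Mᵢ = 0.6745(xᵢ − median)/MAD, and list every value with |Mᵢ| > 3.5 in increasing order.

-38.6, -32.0

|Mᵢ| > 3.5 ⇔ |xᵢ − 20.10| > 3.5·9.20/0.6745 = 47.74.
So outliers lie outside [-27.64, 67.84].
-38.6: M = -4.30 → outlier.
-32.0: M = -3.82 → outlier.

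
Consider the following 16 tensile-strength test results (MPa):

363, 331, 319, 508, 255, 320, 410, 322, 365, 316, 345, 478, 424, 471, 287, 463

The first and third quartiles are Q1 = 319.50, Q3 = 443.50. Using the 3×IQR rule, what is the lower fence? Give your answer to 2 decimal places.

-52.50

IQR = Q3 − Q1 = 443.50 − 319.50 = 124.00.
Lower fence = Q1 − 3·IQR = 319.50 − 372.00 = -52.50.
Upper fence = Q3 + 3·IQR = 443.50 + 372.00 = 815.50.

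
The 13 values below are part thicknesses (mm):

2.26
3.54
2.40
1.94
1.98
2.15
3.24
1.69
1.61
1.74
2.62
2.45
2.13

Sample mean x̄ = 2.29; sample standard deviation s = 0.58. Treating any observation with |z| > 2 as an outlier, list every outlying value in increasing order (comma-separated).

3.54

Cutoffs at x̄ ± 2s: 2.29 ± 2·0.58 = [1.13, 3.45].
3.54: z = 2.16, |z| > 2 → outlier.
Every other value lies within [1.13, 3.45].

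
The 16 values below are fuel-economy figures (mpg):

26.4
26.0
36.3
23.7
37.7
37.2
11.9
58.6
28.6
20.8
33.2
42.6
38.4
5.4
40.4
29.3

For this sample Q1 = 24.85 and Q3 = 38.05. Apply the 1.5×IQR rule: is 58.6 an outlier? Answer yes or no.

IQR = Q3 − Q1 = 38.05 − 24.85 = 13.20.
Lower fence = Q1 − 1.5·IQR = 24.85 − 19.80 = 5.05.
Upper fence = Q3 + 1.5·IQR = 38.05 + 19.80 = 57.85.
58.6 lies above the upper fence.

yes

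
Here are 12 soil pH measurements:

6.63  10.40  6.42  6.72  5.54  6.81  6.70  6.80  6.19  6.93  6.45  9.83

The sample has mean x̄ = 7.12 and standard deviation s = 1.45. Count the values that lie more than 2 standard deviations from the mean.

1

Cutoffs: x̄ ± 2s = [4.22, 10.02].
Outside the cutoffs: 10.40.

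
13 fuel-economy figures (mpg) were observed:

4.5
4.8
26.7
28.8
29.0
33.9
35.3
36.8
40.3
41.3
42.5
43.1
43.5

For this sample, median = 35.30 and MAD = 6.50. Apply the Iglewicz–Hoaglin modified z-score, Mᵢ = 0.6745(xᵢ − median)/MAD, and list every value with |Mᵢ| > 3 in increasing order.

|Mᵢ| > 3 ⇔ |xᵢ − 35.30| > 3·6.50/0.6745 = 28.91.
So outliers lie outside [6.39, 64.21].
4.5: M = -3.20 → outlier.
4.8: M = -3.16 → outlier.

4.5, 4.8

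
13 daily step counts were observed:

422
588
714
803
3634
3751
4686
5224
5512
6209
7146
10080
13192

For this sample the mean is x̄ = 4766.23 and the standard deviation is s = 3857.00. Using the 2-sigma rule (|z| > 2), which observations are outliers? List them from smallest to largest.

Cutoffs at x̄ ± 2s: 4766.23 ± 2·3857.00 = [-2947.77, 12480.23].
13192: z = 2.18, |z| > 2 → outlier.
Every other value lies within [-2947.77, 12480.23].

13192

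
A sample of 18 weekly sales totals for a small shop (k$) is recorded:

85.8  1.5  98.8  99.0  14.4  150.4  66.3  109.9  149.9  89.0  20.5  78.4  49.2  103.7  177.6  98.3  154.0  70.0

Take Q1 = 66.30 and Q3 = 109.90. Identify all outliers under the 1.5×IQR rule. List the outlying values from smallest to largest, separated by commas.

177.6

IQR = Q3 − Q1 = 109.90 − 66.30 = 43.60.
Lower fence = Q1 − 1.5·IQR = 66.30 − 65.40 = 0.90.
Upper fence = Q3 + 1.5·IQR = 109.90 + 65.40 = 175.30.
177.6 > 175.30 → outlier.
All remaining values lie within [0.90, 175.30].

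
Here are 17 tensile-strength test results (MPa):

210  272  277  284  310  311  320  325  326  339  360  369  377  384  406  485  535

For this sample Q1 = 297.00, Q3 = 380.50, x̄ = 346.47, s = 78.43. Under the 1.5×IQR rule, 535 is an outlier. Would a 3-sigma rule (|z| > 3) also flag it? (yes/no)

no

z = (535 − 346.47) / 78.43 = 2.40.
|z| = 2.40 ≤ 3.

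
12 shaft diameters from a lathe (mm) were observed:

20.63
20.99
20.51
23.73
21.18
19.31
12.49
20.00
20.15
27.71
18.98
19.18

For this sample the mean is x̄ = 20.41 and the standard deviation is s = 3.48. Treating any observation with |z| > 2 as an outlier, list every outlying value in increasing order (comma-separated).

12.49, 27.71

Cutoffs at x̄ ± 2s: 20.41 ± 2·3.48 = [13.45, 27.37].
12.49: z = -2.28, |z| > 2 → outlier.
27.71: z = 2.10, |z| > 2 → outlier.
Every other value lies within [13.45, 27.37].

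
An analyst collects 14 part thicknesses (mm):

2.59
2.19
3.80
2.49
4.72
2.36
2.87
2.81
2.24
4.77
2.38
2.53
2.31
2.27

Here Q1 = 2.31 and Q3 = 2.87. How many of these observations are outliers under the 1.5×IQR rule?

3

IQR = 0.56; fences at 2.31 − 0.84 = 1.47 and 2.87 + 0.84 = 3.71.
Outside the cutoffs: 3.80, 4.72, 4.77.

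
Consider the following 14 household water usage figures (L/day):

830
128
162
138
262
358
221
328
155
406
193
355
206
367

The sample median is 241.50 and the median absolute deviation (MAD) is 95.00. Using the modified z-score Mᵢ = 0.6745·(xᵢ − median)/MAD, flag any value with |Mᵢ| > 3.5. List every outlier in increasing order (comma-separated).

|Mᵢ| > 3.5 ⇔ |xᵢ − 241.50| > 3.5·95.00/0.6745 = 492.96.
So outliers lie outside [-251.46, 734.46].
830: M = 4.18 → outlier.

830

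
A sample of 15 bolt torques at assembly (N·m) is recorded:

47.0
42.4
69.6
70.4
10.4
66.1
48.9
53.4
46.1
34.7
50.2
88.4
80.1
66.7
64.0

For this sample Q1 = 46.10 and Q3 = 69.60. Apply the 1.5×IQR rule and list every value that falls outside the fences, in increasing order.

IQR = Q3 − Q1 = 69.60 − 46.10 = 23.50.
Lower fence = Q1 − 1.5·IQR = 46.10 − 35.25 = 10.85.
Upper fence = Q3 + 1.5·IQR = 69.60 + 35.25 = 104.85.
10.4 < 10.85 → outlier.
All remaining values lie within [10.85, 104.85].

10.4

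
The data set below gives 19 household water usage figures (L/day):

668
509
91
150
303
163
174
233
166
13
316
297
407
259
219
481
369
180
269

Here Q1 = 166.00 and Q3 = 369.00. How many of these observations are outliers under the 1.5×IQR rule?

IQR = 203.00; fences at 166.00 − 304.50 = -138.50 and 369.00 + 304.50 = 673.50.
Every value lies within the cutoffs.

0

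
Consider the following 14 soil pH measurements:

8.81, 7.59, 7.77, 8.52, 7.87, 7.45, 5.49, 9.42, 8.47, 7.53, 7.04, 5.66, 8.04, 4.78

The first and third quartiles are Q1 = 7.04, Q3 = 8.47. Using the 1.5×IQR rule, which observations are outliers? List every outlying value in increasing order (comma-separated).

IQR = Q3 − Q1 = 8.47 − 7.04 = 1.43.
Lower fence = Q1 − 1.5·IQR = 7.04 − 2.145 = 4.895.
Upper fence = Q3 + 1.5·IQR = 8.47 + 2.145 = 10.615.
4.78 < 4.895 → outlier.
All remaining values lie within [4.895, 10.615].

4.78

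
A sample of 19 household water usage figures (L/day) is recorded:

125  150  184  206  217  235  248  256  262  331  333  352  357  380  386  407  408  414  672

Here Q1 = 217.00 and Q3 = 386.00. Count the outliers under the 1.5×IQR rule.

1

IQR = 169.00; fences at 217.00 − 253.50 = -36.50 and 386.00 + 253.50 = 639.50.
Outside the cutoffs: 672.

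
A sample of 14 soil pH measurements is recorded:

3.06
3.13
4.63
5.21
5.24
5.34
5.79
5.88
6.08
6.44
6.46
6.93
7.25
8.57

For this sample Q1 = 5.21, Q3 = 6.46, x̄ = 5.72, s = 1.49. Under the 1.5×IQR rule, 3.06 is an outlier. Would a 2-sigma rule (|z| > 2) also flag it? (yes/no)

no

z = (3.06 − 5.72) / 1.49 = -1.79.
|z| = 1.79 ≤ 2.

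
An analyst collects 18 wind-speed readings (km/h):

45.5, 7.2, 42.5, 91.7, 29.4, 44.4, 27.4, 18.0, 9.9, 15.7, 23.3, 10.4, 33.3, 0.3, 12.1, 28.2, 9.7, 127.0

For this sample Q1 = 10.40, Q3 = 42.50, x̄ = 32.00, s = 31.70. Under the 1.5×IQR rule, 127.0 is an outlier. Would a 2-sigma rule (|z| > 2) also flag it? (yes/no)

z = (127.0 − 32.00) / 31.70 = 3.00.
|z| = 3.00 > 2.

yes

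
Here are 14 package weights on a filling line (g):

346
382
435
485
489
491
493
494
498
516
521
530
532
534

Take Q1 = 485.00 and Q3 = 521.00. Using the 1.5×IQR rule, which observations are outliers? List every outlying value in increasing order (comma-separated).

346, 382

IQR = Q3 − Q1 = 521.00 − 485.00 = 36.00.
Lower fence = Q1 − 1.5·IQR = 485.00 − 54.00 = 431.00.
Upper fence = Q3 + 1.5·IQR = 521.00 + 54.00 = 575.00.
346 < 431.00 → outlier.
382 < 431.00 → outlier.
All remaining values lie within [431.00, 575.00].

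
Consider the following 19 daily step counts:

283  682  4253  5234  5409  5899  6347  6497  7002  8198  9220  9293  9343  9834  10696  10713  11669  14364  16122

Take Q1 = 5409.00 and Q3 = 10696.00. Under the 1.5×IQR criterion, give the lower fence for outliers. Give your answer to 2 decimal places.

IQR = Q3 − Q1 = 10696.00 − 5409.00 = 5287.00.
Lower fence = Q1 − 1.5·IQR = 5409.00 − 7930.50 = -2521.50.
Upper fence = Q3 + 1.5·IQR = 10696.00 + 7930.50 = 18626.50.

-2521.50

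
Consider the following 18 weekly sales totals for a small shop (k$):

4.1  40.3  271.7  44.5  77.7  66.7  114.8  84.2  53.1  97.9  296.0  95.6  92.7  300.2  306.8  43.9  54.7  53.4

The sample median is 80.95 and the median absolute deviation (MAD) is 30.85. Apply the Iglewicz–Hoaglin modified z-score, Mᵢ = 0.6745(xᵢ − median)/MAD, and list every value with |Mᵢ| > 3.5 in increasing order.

|Mᵢ| > 3.5 ⇔ |xᵢ − 80.95| > 3.5·30.85/0.6745 = 160.08.
So outliers lie outside [-79.13, 241.03].
271.7: M = 4.17 → outlier.
296.0: M = 4.70 → outlier.
300.2: M = 4.79 → outlier.
306.8: M = 4.94 → outlier.

271.7, 296.0, 300.2, 306.8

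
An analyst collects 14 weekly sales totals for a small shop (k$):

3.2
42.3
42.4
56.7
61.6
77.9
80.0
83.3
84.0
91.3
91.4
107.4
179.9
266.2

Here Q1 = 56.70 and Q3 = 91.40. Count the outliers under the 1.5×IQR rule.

3

IQR = 34.70; fences at 56.70 − 52.05 = 4.65 and 91.40 + 52.05 = 143.45.
Outside the cutoffs: 3.2, 179.9, 266.2.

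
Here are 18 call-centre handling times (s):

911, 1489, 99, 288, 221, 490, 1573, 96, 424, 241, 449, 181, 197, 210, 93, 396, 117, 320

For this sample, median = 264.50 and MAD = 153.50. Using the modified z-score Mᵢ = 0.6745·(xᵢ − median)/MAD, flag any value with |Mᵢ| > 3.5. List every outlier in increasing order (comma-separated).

|Mᵢ| > 3.5 ⇔ |xᵢ − 264.50| > 3.5·153.50/0.6745 = 796.52.
So outliers lie outside [-532.02, 1061.02].
1489: M = 5.38 → outlier.
1573: M = 5.75 → outlier.

1489, 1573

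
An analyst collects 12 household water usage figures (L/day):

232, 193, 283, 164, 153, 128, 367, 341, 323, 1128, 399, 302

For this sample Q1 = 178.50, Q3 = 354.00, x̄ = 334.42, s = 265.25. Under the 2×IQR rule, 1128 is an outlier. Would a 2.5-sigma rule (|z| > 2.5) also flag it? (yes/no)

z = (1128 − 334.42) / 265.25 = 2.99.
|z| = 2.99 > 2.5.

yes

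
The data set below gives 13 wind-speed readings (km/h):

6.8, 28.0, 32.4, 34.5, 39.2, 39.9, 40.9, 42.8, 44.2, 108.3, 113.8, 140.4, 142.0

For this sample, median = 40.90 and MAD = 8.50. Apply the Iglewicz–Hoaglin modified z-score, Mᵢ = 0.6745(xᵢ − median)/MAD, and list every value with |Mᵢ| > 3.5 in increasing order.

|Mᵢ| > 3.5 ⇔ |xᵢ − 40.90| > 3.5·8.50/0.6745 = 44.11.
So outliers lie outside [-3.21, 85.01].
108.3: M = 5.35 → outlier.
113.8: M = 5.78 → outlier.
140.4: M = 7.90 → outlier.
142.0: M = 8.02 → outlier.

108.3, 113.8, 140.4, 142.0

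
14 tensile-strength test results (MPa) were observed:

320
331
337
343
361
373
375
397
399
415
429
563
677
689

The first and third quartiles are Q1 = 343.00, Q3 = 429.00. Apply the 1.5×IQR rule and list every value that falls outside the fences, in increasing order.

IQR = Q3 − Q1 = 429.00 − 343.00 = 86.00.
Lower fence = Q1 − 1.5·IQR = 343.00 − 129.00 = 214.00.
Upper fence = Q3 + 1.5·IQR = 429.00 + 129.00 = 558.00.
563 > 558.00 → outlier.
677 > 558.00 → outlier.
689 > 558.00 → outlier.
All remaining values lie within [214.00, 558.00].

563, 677, 689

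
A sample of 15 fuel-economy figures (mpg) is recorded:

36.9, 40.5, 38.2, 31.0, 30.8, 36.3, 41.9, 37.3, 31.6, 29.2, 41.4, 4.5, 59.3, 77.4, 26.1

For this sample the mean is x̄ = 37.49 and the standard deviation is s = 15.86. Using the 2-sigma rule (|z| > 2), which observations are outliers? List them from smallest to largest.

Cutoffs at x̄ ± 2s: 37.49 ± 2·15.86 = [5.77, 69.21].
4.5: z = -2.08, |z| > 2 → outlier.
77.4: z = 2.52, |z| > 2 → outlier.
Every other value lies within [5.77, 69.21].

4.5, 77.4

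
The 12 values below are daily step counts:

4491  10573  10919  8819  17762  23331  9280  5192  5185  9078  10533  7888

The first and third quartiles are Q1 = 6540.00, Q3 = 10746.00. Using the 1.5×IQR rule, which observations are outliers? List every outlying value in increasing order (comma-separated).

IQR = Q3 − Q1 = 10746.00 − 6540.00 = 4206.00.
Lower fence = Q1 − 1.5·IQR = 6540.00 − 6309.00 = 231.00.
Upper fence = Q3 + 1.5·IQR = 10746.00 + 6309.00 = 17055.00.
17762 > 17055.00 → outlier.
23331 > 17055.00 → outlier.
All remaining values lie within [231.00, 17055.00].

17762, 23331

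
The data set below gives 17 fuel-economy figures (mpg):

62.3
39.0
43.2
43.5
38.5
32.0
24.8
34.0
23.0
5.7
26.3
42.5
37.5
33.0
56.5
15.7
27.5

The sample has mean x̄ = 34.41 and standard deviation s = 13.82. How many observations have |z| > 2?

2

Cutoffs: x̄ ± 2s = [6.77, 62.05].
Outside the cutoffs: 5.7, 62.3.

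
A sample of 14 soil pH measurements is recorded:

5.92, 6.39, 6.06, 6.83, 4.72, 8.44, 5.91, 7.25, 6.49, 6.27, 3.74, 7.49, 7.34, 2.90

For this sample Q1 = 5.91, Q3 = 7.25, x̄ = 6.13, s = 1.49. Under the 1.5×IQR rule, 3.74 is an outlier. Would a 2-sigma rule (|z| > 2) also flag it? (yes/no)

no

z = (3.74 − 6.13) / 1.49 = -1.60.
|z| = 1.60 ≤ 2.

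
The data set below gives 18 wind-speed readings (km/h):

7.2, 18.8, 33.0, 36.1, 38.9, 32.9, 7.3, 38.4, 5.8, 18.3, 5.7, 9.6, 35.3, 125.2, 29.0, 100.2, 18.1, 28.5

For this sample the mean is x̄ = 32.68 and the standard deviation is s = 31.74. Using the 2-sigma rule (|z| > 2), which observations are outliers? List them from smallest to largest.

Cutoffs at x̄ ± 2s: 32.68 ± 2·31.74 = [-30.80, 96.16].
100.2: z = 2.13, |z| > 2 → outlier.
125.2: z = 2.91, |z| > 2 → outlier.
Every other value lies within [-30.80, 96.16].

100.2, 125.2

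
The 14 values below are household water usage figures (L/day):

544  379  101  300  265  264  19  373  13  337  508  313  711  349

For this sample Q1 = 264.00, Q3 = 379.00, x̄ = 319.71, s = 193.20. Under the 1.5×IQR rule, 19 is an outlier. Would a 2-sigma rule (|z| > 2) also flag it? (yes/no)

z = (19 − 319.71) / 193.20 = -1.56.
|z| = 1.56 ≤ 2.

no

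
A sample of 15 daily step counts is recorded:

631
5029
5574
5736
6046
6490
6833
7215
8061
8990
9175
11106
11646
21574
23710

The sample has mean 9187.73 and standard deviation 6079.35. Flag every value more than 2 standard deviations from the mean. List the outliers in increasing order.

21574, 23710

Cutoffs at x̄ ± 2s: 9187.73 ± 2·6079.35 = [-2970.97, 21346.43].
21574: z = 2.04, |z| > 2 → outlier.
23710: z = 2.39, |z| > 2 → outlier.
Every other value lies within [-2970.97, 21346.43].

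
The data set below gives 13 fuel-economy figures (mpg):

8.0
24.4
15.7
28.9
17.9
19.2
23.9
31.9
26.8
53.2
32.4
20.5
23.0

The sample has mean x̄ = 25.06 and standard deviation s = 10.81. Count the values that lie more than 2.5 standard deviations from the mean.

Cutoffs: x̄ ± 2.5s = [-1.965, 52.085].
Outside the cutoffs: 53.2.

1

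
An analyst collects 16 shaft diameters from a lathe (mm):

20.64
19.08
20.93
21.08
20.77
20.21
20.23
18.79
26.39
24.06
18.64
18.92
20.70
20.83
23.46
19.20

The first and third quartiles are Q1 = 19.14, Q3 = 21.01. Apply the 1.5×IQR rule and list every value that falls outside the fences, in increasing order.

24.06, 26.39

IQR = Q3 − Q1 = 21.01 − 19.14 = 1.87.
Lower fence = Q1 − 1.5·IQR = 19.14 − 2.805 = 16.335.
Upper fence = Q3 + 1.5·IQR = 21.01 + 2.805 = 23.815.
24.06 > 23.815 → outlier.
26.39 > 23.815 → outlier.
All remaining values lie within [16.335, 23.815].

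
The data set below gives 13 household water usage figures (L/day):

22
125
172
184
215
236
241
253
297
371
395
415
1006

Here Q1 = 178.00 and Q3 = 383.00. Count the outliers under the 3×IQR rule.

IQR = 205.00; fences at 178.00 − 615.00 = -437.00 and 383.00 + 615.00 = 998.00.
Outside the cutoffs: 1006.

1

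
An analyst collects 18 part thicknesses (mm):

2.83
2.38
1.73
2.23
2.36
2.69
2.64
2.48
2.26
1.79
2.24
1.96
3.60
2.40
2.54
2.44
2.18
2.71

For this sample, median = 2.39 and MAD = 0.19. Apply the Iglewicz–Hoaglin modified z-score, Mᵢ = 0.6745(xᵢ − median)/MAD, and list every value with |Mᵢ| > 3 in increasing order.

|Mᵢ| > 3 ⇔ |xᵢ − 2.39| > 3·0.19/0.6745 = 0.85.
So outliers lie outside [1.54, 3.24].
3.60: M = 4.30 → outlier.

3.60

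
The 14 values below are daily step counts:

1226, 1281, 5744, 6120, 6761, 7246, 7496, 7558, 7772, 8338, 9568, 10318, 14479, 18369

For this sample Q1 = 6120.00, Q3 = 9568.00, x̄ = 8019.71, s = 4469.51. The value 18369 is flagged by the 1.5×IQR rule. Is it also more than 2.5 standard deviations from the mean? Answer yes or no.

z = (18369 − 8019.71) / 4469.51 = 2.32.
|z| = 2.32 ≤ 2.5.

no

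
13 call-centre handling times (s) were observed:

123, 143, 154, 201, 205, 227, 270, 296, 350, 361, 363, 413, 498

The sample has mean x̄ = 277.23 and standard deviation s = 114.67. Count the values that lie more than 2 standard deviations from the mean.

0

Cutoffs: x̄ ± 2s = [47.89, 506.57].
Every value lies within the cutoffs.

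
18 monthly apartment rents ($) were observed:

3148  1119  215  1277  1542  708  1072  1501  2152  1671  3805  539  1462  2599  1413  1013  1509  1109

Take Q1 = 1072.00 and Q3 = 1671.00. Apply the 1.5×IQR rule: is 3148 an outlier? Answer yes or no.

IQR = Q3 − Q1 = 1671.00 − 1072.00 = 599.00.
Lower fence = Q1 − 1.5·IQR = 1072.00 − 898.50 = 173.50.
Upper fence = Q3 + 1.5·IQR = 1671.00 + 898.50 = 2569.50.
3148 lies above the upper fence.

yes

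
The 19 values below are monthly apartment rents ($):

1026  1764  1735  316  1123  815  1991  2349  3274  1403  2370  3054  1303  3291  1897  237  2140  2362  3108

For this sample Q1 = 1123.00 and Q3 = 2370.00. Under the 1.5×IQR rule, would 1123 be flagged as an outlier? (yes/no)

IQR = Q3 − Q1 = 2370.00 − 1123.00 = 1247.00.
Lower fence = Q1 − 1.5·IQR = 1123.00 − 1870.50 = -747.50.
Upper fence = Q3 + 1.5·IQR = 2370.00 + 1870.50 = 4240.50.
1123 lies within [-747.50, 4240.50].

no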